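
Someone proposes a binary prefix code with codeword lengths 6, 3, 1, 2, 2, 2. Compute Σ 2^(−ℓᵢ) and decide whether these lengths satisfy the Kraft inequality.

With common denominator 2^6 = 64: Σ 2^(−ℓᵢ) = 1/64 + 8/64 + 32/64 + 16/64 + 16/64 + 16/64 = 89/64 = 1.390625.
Kraft's inequality requires Σ ≤ 1; here Σ = 1.390625 > 1, so no such prefix code exists.

1.390625; no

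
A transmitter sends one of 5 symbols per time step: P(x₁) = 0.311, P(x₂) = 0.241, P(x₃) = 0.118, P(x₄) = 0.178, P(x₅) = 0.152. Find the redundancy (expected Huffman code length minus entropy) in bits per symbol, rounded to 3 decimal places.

Entropy H = −Σ p log₂ p ≈ 2.2389 bits.
Huffman merges: 59/500+19/125→27/100; 89/500+241/1000→419/1000; 27/100+311/1000→581/1000; 419/1000+581/1000→1. L = 227/100 ≈ 2.2700.
L − H = 2.2700 − 2.2389 = 0.031 bits.

0.031 bits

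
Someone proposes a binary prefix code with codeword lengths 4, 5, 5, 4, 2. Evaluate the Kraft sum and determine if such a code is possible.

0.4375; yes

With common denominator 2^5 = 32: Σ 2^(−ℓᵢ) = 2/32 + 1/32 + 1/32 + 2/32 + 8/32 = 14/32 = 0.4375.
Kraft's inequality requires Σ ≤ 1; here Σ = 0.4375 ≤ 1, so such a prefix code exists.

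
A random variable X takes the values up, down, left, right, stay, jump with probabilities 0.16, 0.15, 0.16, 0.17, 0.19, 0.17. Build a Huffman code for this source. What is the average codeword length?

Repeatedly combine the two least-probable nodes; the expected code length is the sum of the merged weights.
merge 3/20 + 4/25 → 31/100
merge 4/25 + 17/100 → 33/100
merge 17/100 + 19/100 → 9/25
merge 31/100 + 33/100 → 16/25
merge 9/25 + 16/25 → 1
L = 31/100 + 33/100 + 9/25 + 16/25 + 1 = 66/25 = 2.64 bits/symbol.

2.64 bits/symbol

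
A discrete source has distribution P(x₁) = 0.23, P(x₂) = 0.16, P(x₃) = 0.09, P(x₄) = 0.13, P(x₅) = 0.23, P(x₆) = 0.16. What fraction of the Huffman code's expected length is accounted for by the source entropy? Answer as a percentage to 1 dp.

99.1%

Entropy H = −Σ p log₂ p ≈ 2.5167 bits.
Huffman merges: 9/100+13/100→11/50; 4/25+4/25→8/25; 11/50+23/100→9/20; 23/100+8/25→11/20; 9/20+11/20→1. L = 127/50 ≈ 2.5400.
Efficiency = H/L = 2.5167/2.5400 = 99.1%.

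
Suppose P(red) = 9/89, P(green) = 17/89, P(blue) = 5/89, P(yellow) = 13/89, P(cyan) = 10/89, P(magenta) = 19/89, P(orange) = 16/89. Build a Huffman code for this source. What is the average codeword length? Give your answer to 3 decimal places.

2.753 bits/symbol

Repeatedly combine the two least-probable nodes; the expected code length is the sum of the merged weights.
merge 5/89 + 9/89 → 14/89
merge 10/89 + 13/89 → 23/89
merge 14/89 + 16/89 → 30/89
merge 17/89 + 19/89 → 36/89
merge 23/89 + 30/89 → 53/89
merge 36/89 + 53/89 → 1
L = 14/89 + 23/89 + 30/89 + 36/89 + 53/89 + 1 = 245/89 ≈ 2.753 bits/symbol.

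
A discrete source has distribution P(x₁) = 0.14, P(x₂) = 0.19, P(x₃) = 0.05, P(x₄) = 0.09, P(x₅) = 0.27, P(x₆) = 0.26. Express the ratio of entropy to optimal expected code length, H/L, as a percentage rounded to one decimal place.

Entropy H = −Σ p log₂ p ≈ 2.3964 bits.
Huffman merges: 1/20+9/100→7/50; 7/50+7/50→7/25; 19/100+13/50→9/20; 27/100+7/25→11/20; 9/20+11/20→1. L = 121/50 ≈ 2.4200.
Efficiency = H/L = 2.3964/2.4200 = 99.0%.

99.0%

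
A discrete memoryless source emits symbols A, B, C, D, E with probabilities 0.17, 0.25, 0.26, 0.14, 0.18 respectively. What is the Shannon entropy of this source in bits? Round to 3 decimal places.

H = −Σ pᵢ log₂ pᵢ.
−0.17·log₂(0.17) = 0.4346
−0.25·log₂(0.25) = 0.5000
−0.26·log₂(0.26) = 0.5053
−0.14·log₂(0.14) = 0.3971
−0.18·log₂(0.18) = 0.4453
Sum ≈ 2.2823 → 2.282 bits.

2.282 bits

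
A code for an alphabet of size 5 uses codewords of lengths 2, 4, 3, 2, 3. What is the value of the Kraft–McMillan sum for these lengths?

With common denominator 2^4 = 16: Σ 2^(−ℓᵢ) = 4/16 + 1/16 + 2/16 + 4/16 + 2/16 = 13/16 = 0.8125.

0.8125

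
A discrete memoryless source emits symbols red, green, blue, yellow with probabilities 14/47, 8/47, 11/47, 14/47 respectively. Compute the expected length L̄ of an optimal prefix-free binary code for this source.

2 bits/symbol

Repeatedly combine the two least-probable nodes; the expected code length is the sum of the merged weights.
merge 8/47 + 11/47 → 19/47
merge 14/47 + 14/47 → 28/47
merge 19/47 + 28/47 → 1
L = 19/47 + 28/47 + 1 = 2 bits/symbol.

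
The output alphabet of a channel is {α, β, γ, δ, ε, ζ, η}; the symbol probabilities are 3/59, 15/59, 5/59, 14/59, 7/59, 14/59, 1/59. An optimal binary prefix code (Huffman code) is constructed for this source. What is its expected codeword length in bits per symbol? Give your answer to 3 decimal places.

Repeatedly combine the two least-probable nodes; the expected code length is the sum of the merged weights.
merge 1/59 + 3/59 → 4/59
merge 4/59 + 5/59 → 9/59
merge 7/59 + 9/59 → 16/59
merge 14/59 + 14/59 → 28/59
merge 15/59 + 16/59 → 31/59
merge 28/59 + 31/59 → 1
L = 4/59 + 9/59 + 16/59 + 28/59 + 31/59 + 1 = 147/59 ≈ 2.492 bits/symbol.

2.492 bits/symbol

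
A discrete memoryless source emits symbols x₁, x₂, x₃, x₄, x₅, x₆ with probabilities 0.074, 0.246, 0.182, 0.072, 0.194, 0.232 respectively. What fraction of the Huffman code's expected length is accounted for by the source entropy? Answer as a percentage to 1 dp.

Entropy H = −Σ p log₂ p ≈ 2.4443 bits.
Huffman merges: 9/125+37/500→73/500; 73/500+91/500→41/125; 97/500+29/125→213/500; 123/500+41/125→287/500; 213/500+287/500→1. L = 1237/500 ≈ 2.4740.
Efficiency = H/L = 2.4443/2.4740 = 98.8%.

98.8%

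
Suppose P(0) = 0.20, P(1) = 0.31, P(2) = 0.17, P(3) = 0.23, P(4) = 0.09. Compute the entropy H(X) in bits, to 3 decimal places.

H = −Σ pᵢ log₂ pᵢ.
−0.20·log₂(0.20) = 0.4644
−0.31·log₂(0.31) = 0.5238
−0.17·log₂(0.17) = 0.4346
−0.23·log₂(0.23) = 0.4877
−0.09·log₂(0.09) = 0.3127
Sum ≈ 2.2231 → 2.223 bits.

2.223 bits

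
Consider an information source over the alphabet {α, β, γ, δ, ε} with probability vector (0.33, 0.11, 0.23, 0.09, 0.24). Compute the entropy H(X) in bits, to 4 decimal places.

2.1726 bits

H = −Σ pᵢ log₂ pᵢ.
−0.33·log₂(0.33) = 0.5278
−0.11·log₂(0.11) = 0.3503
−0.23·log₂(0.23) = 0.4877
−0.09·log₂(0.09) = 0.3127
−0.24·log₂(0.24) = 0.4941
Sum ≈ 2.1726 → 2.1726 bits.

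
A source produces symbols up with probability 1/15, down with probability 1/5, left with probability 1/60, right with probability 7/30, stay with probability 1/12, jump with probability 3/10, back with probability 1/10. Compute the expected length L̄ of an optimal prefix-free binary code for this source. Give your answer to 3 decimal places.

2.517 bits/symbol

Repeatedly combine the two least-probable nodes; the expected code length is the sum of the merged weights.
merge 1/60 + 1/15 → 1/12
merge 1/12 + 1/12 → 1/6
merge 1/10 + 1/6 → 4/15
merge 1/5 + 7/30 → 13/30
merge 4/15 + 3/10 → 17/30
merge 13/30 + 17/30 → 1
L = 1/12 + 1/6 + 4/15 + 13/30 + 17/30 + 1 = 151/60 ≈ 2.517 bits/symbol.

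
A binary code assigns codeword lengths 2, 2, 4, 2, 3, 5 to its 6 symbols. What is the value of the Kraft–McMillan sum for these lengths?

With common denominator 2^5 = 32: Σ 2^(−ℓᵢ) = 8/32 + 8/32 + 2/32 + 8/32 + 4/32 + 1/32 = 31/32 = 0.96875.

0.96875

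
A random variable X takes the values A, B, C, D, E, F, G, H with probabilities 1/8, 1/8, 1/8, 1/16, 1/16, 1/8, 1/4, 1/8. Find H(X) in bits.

Each probability is a power of 1/2, so log₂(1/p) is an integer.
H = Σ p·log₂(1/p) = 1/8·3 + 1/8·3 + 1/8·3 + 1/16·4 + 1/16·4 + 1/8·3 + 1/4·2 + 1/8·3 = 2.875 bits.

2.875 bits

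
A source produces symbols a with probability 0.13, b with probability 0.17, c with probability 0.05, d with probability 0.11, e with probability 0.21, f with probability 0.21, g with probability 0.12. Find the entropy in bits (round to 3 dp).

H = −Σ pᵢ log₂ pᵢ.
−0.13·log₂(0.13) = 0.3826
−0.17·log₂(0.17) = 0.4346
−0.05·log₂(0.05) = 0.2161
−0.11·log₂(0.11) = 0.3503
−0.21·log₂(0.21) = 0.4728
−0.21·log₂(0.21) = 0.4728
−0.12·log₂(0.12) = 0.3671
Sum ≈ 2.6963 → 2.696 bits.

2.696 bits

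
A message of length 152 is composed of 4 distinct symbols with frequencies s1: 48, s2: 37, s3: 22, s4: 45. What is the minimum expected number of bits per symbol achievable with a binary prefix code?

Probabilities are the counts divided by 152.
Repeatedly combine the two least-probable nodes; the expected code length is the sum of the merged weights.
merge 11/76 + 37/152 → 59/152
merge 45/152 + 6/19 → 93/152
merge 59/152 + 93/152 → 1
L = 59/152 + 93/152 + 1 = 2 bits/symbol.

2 bits/symbol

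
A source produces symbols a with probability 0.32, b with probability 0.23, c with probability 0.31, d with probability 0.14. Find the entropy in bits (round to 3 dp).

H = −Σ pᵢ log₂ pᵢ.
−0.32·log₂(0.32) = 0.5260
−0.23·log₂(0.23) = 0.4877
−0.31·log₂(0.31) = 0.5238
−0.14·log₂(0.14) = 0.3971
Sum ≈ 1.9346 → 1.935 bits.

1.935 bits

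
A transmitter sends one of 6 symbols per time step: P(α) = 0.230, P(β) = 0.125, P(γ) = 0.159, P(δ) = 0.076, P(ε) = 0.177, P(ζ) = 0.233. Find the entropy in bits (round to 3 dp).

2.499 bits

H = −Σ pᵢ log₂ pᵢ.
−0.230·log₂(0.230) = 0.4877
−0.125·log₂(0.125) = 0.3750
−0.159·log₂(0.159) = 0.4218
−0.076·log₂(0.076) = 0.2826
−0.177·log₂(0.177) = 0.4422
−0.233·log₂(0.233) = 0.4897
Sum ≈ 2.4989 → 2.499 bits.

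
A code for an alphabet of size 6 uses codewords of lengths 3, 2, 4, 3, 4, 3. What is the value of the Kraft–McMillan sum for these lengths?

With common denominator 2^4 = 16: Σ 2^(−ℓᵢ) = 2/16 + 4/16 + 1/16 + 2/16 + 1/16 + 2/16 = 12/16 = 0.75.

0.75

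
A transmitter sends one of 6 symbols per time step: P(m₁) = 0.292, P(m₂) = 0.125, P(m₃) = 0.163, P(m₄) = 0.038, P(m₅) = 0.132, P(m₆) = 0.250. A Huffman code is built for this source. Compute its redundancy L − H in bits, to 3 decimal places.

Entropy H = −Σ p log₂ p ≈ 2.3851 bits.
Huffman merges: 19/500+1/8→163/1000; 33/250+163/1000→59/200; 163/1000+1/4→413/1000; 73/250+59/200→587/1000; 413/1000+587/1000→1. L = 1229/500 ≈ 2.4580.
L − H = 2.4580 − 2.3851 = 0.073 bits.

0.073 bits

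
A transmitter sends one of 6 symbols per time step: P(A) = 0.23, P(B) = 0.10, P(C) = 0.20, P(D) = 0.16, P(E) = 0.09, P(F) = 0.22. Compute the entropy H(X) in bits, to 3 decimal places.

H = −Σ pᵢ log₂ pᵢ.
−0.23·log₂(0.23) = 0.4877
−0.10·log₂(0.10) = 0.3322
−0.20·log₂(0.20) = 0.4644
−0.16·log₂(0.16) = 0.4230
−0.09·log₂(0.09) = 0.3127
−0.22·log₂(0.22) = 0.4806
Sum ≈ 2.5005 → 2.500 bits.

2.500 bits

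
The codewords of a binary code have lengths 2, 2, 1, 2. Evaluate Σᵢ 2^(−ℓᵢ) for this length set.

With common denominator 2^2 = 4: Σ 2^(−ℓᵢ) = 1/4 + 1/4 + 2/4 + 1/4 = 5/4 = 1.25.

1.25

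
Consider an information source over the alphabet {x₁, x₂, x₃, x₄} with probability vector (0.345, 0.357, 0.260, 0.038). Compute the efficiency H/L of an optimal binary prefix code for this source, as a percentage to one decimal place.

Entropy H = −Σ p log₂ p ≈ 1.7448 bits.
Huffman merges: 19/500+13/50→149/500; 149/500+69/200→643/1000; 357/1000+643/1000→1. L = 1941/1000 ≈ 1.9410.
Efficiency = H/L = 1.7448/1.9410 = 89.9%.

89.9%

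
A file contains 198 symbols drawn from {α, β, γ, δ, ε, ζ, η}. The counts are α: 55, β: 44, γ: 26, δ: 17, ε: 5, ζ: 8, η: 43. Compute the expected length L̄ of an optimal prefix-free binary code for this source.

2.5 bits/symbol

Probabilities are the counts divided by 198.
Repeatedly combine the two least-probable nodes; the expected code length is the sum of the merged weights.
merge 5/198 + 4/99 → 13/198
merge 13/198 + 17/198 → 5/33
merge 13/99 + 5/33 → 28/99
merge 43/198 + 2/9 → 29/66
merge 5/18 + 28/99 → 37/66
merge 29/66 + 37/66 → 1
L = 13/198 + 5/33 + 28/99 + 29/66 + 37/66 + 1 = 5/2 = 2.5 bits/symbol.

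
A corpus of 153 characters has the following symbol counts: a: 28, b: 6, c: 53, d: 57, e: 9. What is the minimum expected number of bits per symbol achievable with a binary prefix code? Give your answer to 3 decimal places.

Probabilities are the counts divided by 153.
Repeatedly combine the two least-probable nodes; the expected code length is the sum of the merged weights.
merge 2/51 + 1/17 → 5/51
merge 5/51 + 28/153 → 43/153
merge 43/153 + 53/153 → 32/51
merge 19/51 + 32/51 → 1
L = 5/51 + 43/153 + 32/51 + 1 = 307/153 ≈ 2.007 bits/symbol.

2.007 bits/symbol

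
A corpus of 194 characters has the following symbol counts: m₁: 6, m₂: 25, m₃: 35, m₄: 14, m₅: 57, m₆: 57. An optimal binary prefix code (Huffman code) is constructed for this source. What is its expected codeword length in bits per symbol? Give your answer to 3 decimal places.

Probabilities are the counts divided by 194.
Repeatedly combine the two least-probable nodes; the expected code length is the sum of the merged weights.
merge 3/97 + 7/97 → 10/97
merge 10/97 + 25/194 → 45/194
merge 35/194 + 45/194 → 40/97
merge 57/194 + 57/194 → 57/97
merge 40/97 + 57/97 → 1
L = 10/97 + 45/194 + 40/97 + 57/97 + 1 = 453/194 ≈ 2.335 bits/symbol.

2.335 bits/symbol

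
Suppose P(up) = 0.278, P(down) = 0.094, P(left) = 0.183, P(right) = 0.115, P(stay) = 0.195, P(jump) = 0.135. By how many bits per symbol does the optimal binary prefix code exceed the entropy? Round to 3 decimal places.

Entropy H = −Σ p log₂ p ≈ 2.4912 bits.
Huffman merges: 47/500+23/200→209/1000; 27/200+183/1000→159/500; 39/200+209/1000→101/250; 139/500+159/500→149/250; 101/250+149/250→1. L = 2527/1000 ≈ 2.5270.
L − H = 2.5270 − 2.4912 = 0.036 bits.

0.036 bits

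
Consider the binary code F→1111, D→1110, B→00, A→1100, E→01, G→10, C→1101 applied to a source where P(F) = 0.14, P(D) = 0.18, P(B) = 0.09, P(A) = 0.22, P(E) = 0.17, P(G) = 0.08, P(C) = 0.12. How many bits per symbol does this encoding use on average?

L̄ = Σ pᵢ·ℓᵢ = 0.14·4 + 0.18·4 + 0.09·2 + 0.22·4 + 0.17·2 + 0.08·2 + 0.12·4 = 3.32 bits/symbol.

3.32 bits/symbol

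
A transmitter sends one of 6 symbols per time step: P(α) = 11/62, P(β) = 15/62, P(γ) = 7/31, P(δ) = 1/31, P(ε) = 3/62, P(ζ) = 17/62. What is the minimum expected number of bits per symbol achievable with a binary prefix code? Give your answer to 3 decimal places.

2.339 bits/symbol

Repeatedly combine the two least-probable nodes; the expected code length is the sum of the merged weights.
merge 1/31 + 3/62 → 5/62
merge 5/62 + 11/62 → 8/31
merge 7/31 + 15/62 → 29/62
merge 8/31 + 17/62 → 33/62
merge 29/62 + 33/62 → 1
L = 5/62 + 8/31 + 29/62 + 33/62 + 1 = 145/62 ≈ 2.339 bits/symbol.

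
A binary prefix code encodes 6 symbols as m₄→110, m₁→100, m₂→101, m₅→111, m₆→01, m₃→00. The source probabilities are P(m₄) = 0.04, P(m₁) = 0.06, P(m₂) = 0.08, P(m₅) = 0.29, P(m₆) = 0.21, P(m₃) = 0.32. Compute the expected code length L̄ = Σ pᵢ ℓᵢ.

2.47 bits/symbol

L̄ = Σ pᵢ·ℓᵢ = 0.04·3 + 0.06·3 + 0.08·3 + 0.29·3 + 0.21·2 + 0.32·2 = 2.47 bits/symbol.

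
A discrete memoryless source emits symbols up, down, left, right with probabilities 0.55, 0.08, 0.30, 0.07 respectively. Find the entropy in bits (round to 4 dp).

1.5555 bits

H = −Σ pᵢ log₂ pᵢ.
−0.55·log₂(0.55) = 0.4744
−0.08·log₂(0.08) = 0.2915
−0.30·log₂(0.30) = 0.5211
−0.07·log₂(0.07) = 0.2686
Sum ≈ 1.5555 → 1.5555 bits.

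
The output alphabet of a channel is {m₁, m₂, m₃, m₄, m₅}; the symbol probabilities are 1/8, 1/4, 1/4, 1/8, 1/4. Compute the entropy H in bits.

2.25 bits

Each probability is a power of 1/2, so log₂(1/p) is an integer.
H = Σ p·log₂(1/p) = 1/8·3 + 1/4·2 + 1/4·2 + 1/8·3 + 1/4·2 = 2.25 bits.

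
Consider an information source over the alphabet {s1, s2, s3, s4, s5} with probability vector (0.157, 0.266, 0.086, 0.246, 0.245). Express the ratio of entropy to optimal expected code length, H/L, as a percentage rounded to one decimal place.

99.3%

Entropy H = −Σ p log₂ p ≈ 2.2268 bits.
Huffman merges: 43/500+157/1000→243/1000; 243/1000+49/200→61/125; 123/500+133/500→64/125; 61/125+64/125→1. L = 2243/1000 ≈ 2.2430.
Efficiency = H/L = 2.2268/2.2430 = 99.3%.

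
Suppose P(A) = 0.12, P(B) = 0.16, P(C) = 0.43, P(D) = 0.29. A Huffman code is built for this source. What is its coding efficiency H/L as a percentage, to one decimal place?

99.0%

Entropy H = −Σ p log₂ p ≈ 1.8316 bits.
Huffman merges: 3/25+4/25→7/25; 7/25+29/100→57/100; 43/100+57/100→1. L = 37/20 ≈ 1.8500.
Efficiency = H/L = 1.8316/1.8500 = 99.0%.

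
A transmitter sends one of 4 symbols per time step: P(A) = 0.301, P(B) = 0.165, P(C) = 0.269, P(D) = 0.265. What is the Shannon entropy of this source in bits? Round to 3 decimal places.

H = −Σ pᵢ log₂ pᵢ.
−0.301·log₂(0.301) = 0.5214
−0.165·log₂(0.165) = 0.4289
−0.269·log₂(0.269) = 0.5096
−0.265·log₂(0.265) = 0.5077
Sum ≈ 1.9676 → 1.968 bits.

1.968 bits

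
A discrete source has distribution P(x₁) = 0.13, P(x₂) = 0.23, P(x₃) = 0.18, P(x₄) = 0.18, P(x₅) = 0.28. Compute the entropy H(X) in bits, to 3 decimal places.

H = −Σ pᵢ log₂ pᵢ.
−0.13·log₂(0.13) = 0.3826
−0.23·log₂(0.23) = 0.4877
−0.18·log₂(0.18) = 0.4453
−0.18·log₂(0.18) = 0.4453
−0.28·log₂(0.28) = 0.5142
Sum ≈ 2.2751 → 2.275 bits.

2.275 bits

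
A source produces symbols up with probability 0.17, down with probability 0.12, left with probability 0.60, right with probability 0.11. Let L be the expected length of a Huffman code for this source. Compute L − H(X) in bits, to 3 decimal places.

Entropy H = −Σ p log₂ p ≈ 1.5941 bits.
Huffman merges: 11/100+3/25→23/100; 17/100+23/100→2/5; 2/5+3/5→1. L = 163/100 ≈ 1.6300.
L − H = 1.6300 − 1.5941 = 0.036 bits.

0.036 bits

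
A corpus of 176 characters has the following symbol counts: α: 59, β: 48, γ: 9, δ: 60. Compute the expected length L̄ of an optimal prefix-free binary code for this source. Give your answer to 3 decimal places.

Probabilities are the counts divided by 176.
Repeatedly combine the two least-probable nodes; the expected code length is the sum of the merged weights.
merge 9/176 + 3/11 → 57/176
merge 57/176 + 59/176 → 29/44
merge 15/44 + 29/44 → 1
L = 57/176 + 29/44 + 1 = 349/176 ≈ 1.983 bits/symbol.

1.983 bits/symbol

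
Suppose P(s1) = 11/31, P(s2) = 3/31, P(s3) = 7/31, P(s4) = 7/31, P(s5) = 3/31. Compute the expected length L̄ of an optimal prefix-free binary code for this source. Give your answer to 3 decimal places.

2.194 bits/symbol

Repeatedly combine the two least-probable nodes; the expected code length is the sum of the merged weights.
merge 3/31 + 3/31 → 6/31
merge 6/31 + 7/31 → 13/31
merge 7/31 + 11/31 → 18/31
merge 13/31 + 18/31 → 1
L = 6/31 + 13/31 + 18/31 + 1 = 68/31 ≈ 2.194 bits/symbol.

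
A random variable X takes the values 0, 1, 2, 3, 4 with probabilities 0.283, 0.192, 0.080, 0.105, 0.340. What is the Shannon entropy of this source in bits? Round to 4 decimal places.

2.1346 bits

H = −Σ pᵢ log₂ pᵢ.
−0.283·log₂(0.283) = 0.5154
−0.192·log₂(0.192) = 0.4571
−0.080·log₂(0.080) = 0.2915
−0.105·log₂(0.105) = 0.3414
−0.340·log₂(0.340) = 0.5292
Sum ≈ 2.1346 → 2.1346 bits.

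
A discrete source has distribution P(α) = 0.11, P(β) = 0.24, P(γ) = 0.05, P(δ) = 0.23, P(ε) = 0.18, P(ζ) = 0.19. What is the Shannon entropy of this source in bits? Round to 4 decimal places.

2.4487 bits

H = −Σ pᵢ log₂ pᵢ.
−0.11·log₂(0.11) = 0.3503
−0.24·log₂(0.24) = 0.4941
−0.05·log₂(0.05) = 0.2161
−0.23·log₂(0.23) = 0.4877
−0.18·log₂(0.18) = 0.4453
−0.19·log₂(0.19) = 0.4552
Sum ≈ 2.4487 → 2.4487 bits.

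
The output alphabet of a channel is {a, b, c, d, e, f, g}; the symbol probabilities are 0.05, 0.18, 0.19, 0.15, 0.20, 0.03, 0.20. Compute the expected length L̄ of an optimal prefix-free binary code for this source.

2.68 bits/symbol

Repeatedly combine the two least-probable nodes; the expected code length is the sum of the merged weights.
merge 3/100 + 1/20 → 2/25
merge 2/25 + 3/20 → 23/100
merge 9/50 + 19/100 → 37/100
merge 1/5 + 1/5 → 2/5
merge 23/100 + 37/100 → 3/5
merge 2/5 + 3/5 → 1
L = 2/25 + 23/100 + 37/100 + 2/5 + 3/5 + 1 = 67/25 = 2.68 bits/symbol.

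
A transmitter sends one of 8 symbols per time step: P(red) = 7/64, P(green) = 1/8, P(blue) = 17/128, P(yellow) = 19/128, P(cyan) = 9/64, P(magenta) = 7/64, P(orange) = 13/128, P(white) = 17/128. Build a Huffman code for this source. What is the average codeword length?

3 bits/symbol

Repeatedly combine the two least-probable nodes; the expected code length is the sum of the merged weights.
merge 13/128 + 7/64 → 27/128
merge 7/64 + 1/8 → 15/64
merge 17/128 + 17/128 → 17/64
merge 9/64 + 19/128 → 37/128
merge 27/128 + 15/64 → 57/128
merge 17/64 + 37/128 → 71/128
merge 57/128 + 71/128 → 1
L = 27/128 + 15/64 + 17/64 + 37/128 + 57/128 + 71/128 + 1 = 3 bits/symbol.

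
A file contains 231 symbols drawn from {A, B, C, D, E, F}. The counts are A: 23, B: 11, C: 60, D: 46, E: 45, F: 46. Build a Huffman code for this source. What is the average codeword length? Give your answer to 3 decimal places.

2.489 bits/symbol

Probabilities are the counts divided by 231.
Repeatedly combine the two least-probable nodes; the expected code length is the sum of the merged weights.
merge 1/21 + 23/231 → 34/231
merge 34/231 + 15/77 → 79/231
merge 46/231 + 46/231 → 92/231
merge 20/77 + 79/231 → 139/231
merge 92/231 + 139/231 → 1
L = 34/231 + 79/231 + 92/231 + 139/231 + 1 = 575/231 ≈ 2.489 bits/symbol.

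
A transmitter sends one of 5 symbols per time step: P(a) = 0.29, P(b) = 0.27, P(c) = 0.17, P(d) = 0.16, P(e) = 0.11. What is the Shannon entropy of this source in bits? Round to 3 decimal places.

H = −Σ pᵢ log₂ pᵢ.
−0.29·log₂(0.29) = 0.5179
−0.27·log₂(0.27) = 0.5100
−0.17·log₂(0.17) = 0.4346
−0.16·log₂(0.16) = 0.4230
−0.11·log₂(0.11) = 0.3503
Sum ≈ 2.2358 → 2.236 bits.

2.236 bits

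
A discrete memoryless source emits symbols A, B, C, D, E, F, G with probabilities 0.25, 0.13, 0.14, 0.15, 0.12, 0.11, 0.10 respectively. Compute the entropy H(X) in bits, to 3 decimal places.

2.740 bits

H = −Σ pᵢ log₂ pᵢ.
−0.25·log₂(0.25) = 0.5000
−0.13·log₂(0.13) = 0.3826
−0.14·log₂(0.14) = 0.3971
−0.15·log₂(0.15) = 0.4105
−0.12·log₂(0.12) = 0.3671
−0.11·log₂(0.11) = 0.3503
−0.10·log₂(0.10) = 0.3322
Sum ≈ 2.7398 → 2.740 bits.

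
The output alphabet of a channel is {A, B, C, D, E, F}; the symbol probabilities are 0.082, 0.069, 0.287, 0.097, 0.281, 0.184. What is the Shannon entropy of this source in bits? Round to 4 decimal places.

2.3693 bits

H = −Σ pᵢ log₂ pᵢ.
−0.082·log₂(0.082) = 0.2959
−0.069·log₂(0.069) = 0.2662
−0.287·log₂(0.287) = 0.5169
−0.097·log₂(0.097) = 0.3265
−0.281·log₂(0.281) = 0.5146
−0.184·log₂(0.184) = 0.4494
Sum ≈ 2.3693 → 2.3693 bits.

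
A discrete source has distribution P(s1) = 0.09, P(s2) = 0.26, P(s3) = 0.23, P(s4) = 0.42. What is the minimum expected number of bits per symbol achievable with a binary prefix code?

1.9 bits/symbol

Repeatedly combine the two least-probable nodes; the expected code length is the sum of the merged weights.
merge 9/100 + 23/100 → 8/25
merge 13/50 + 8/25 → 29/50
merge 21/50 + 29/50 → 1
L = 8/25 + 29/50 + 1 = 19/10 = 1.9 bits/symbol.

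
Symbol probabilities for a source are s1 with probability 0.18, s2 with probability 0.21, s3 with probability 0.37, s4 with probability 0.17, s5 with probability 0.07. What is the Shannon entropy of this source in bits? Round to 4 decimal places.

2.1520 bits

H = −Σ pᵢ log₂ pᵢ.
−0.18·log₂(0.18) = 0.4453
−0.21·log₂(0.21) = 0.4728
−0.37·log₂(0.37) = 0.5307
−0.17·log₂(0.17) = 0.4346
−0.07·log₂(0.07) = 0.2686
Sum ≈ 2.1520 → 2.1520 bits.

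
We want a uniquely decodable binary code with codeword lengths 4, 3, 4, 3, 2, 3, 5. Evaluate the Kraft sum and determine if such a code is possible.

0.78125; yes

With common denominator 2^5 = 32: Σ 2^(−ℓᵢ) = 2/32 + 4/32 + 2/32 + 4/32 + 8/32 + 4/32 + 1/32 = 25/32 = 0.78125.
Kraft's inequality requires Σ ≤ 1; here Σ = 0.78125 ≤ 1, so such a prefix code exists.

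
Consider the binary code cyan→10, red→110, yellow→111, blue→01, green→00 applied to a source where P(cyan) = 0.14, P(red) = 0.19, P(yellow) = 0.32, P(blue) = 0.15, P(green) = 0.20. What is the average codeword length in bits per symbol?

L̄ = Σ pᵢ·ℓᵢ = 0.14·2 + 0.19·3 + 0.32·3 + 0.15·2 + 0.20·2 = 2.51 bits/symbol.

2.51 bits/symbol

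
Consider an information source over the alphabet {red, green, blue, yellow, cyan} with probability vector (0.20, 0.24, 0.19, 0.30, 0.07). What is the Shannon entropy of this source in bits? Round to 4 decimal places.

H = −Σ pᵢ log₂ pᵢ.
−0.20·log₂(0.20) = 0.4644
−0.24·log₂(0.24) = 0.4941
−0.19·log₂(0.19) = 0.4552
−0.30·log₂(0.30) = 0.5211
−0.07·log₂(0.07) = 0.2686
Sum ≈ 2.2034 → 2.2034 bits.

2.2034 bits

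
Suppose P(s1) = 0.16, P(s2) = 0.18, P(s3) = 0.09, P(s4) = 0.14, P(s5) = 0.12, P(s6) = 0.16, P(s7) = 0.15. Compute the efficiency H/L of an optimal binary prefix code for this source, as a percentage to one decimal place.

98.5%

Entropy H = −Σ p log₂ p ≈ 2.7787 bits.
Huffman merges: 9/100+3/25→21/100; 7/50+3/20→29/100; 4/25+4/25→8/25; 9/50+21/100→39/100; 29/100+8/25→61/100; 39/100+61/100→1. L = 141/50 ≈ 2.8200.
Efficiency = H/L = 2.7787/2.8200 = 98.5%.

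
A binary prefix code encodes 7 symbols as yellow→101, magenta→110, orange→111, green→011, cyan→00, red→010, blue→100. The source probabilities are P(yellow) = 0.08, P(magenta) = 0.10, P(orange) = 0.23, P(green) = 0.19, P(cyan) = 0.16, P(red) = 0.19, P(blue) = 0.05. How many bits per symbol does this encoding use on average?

2.84 bits/symbol

L̄ = Σ pᵢ·ℓᵢ = 0.08·3 + 0.10·3 + 0.23·3 + 0.19·3 + 0.16·2 + 0.19·3 + 0.05·3 = 2.84 bits/symbol.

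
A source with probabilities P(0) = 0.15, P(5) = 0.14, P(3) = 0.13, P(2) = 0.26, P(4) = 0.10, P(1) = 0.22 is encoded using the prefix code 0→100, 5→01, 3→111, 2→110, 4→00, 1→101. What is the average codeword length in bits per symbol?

2.76 bits/symbol

L̄ = Σ pᵢ·ℓᵢ = 0.15·3 + 0.14·2 + 0.13·3 + 0.26·3 + 0.10·2 + 0.22·3 = 2.76 bits/symbol.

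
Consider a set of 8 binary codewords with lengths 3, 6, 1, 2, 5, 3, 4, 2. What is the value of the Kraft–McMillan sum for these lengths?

With common denominator 2^6 = 64: Σ 2^(−ℓᵢ) = 8/64 + 1/64 + 32/64 + 16/64 + 2/64 + 8/64 + 4/64 + 16/64 = 87/64 = 1.359375.

1.359375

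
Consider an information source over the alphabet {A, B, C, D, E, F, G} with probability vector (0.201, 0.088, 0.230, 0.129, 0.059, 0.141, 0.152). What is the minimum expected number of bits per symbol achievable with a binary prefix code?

Repeatedly combine the two least-probable nodes; the expected code length is the sum of the merged weights.
merge 59/1000 + 11/125 → 147/1000
merge 129/1000 + 141/1000 → 27/100
merge 147/1000 + 19/125 → 299/1000
merge 201/1000 + 23/100 → 431/1000
merge 27/100 + 299/1000 → 569/1000
merge 431/1000 + 569/1000 → 1
L = 147/1000 + 27/100 + 299/1000 + 431/1000 + 569/1000 + 1 = 679/250 = 2.716 bits/symbol.

2.716 bits/symbol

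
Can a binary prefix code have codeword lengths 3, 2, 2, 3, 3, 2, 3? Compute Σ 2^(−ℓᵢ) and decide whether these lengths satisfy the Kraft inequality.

1.25; no

With common denominator 2^3 = 8: Σ 2^(−ℓᵢ) = 1/8 + 2/8 + 2/8 + 1/8 + 1/8 + 2/8 + 1/8 = 10/8 = 1.25.
Kraft's inequality requires Σ ≤ 1; here Σ = 1.25 > 1, so no such prefix code exists.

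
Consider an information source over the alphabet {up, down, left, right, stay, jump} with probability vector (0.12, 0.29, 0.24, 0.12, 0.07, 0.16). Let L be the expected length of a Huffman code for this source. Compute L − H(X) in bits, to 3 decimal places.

0.032 bits

Entropy H = −Σ p log₂ p ≈ 2.4377 bits.
Huffman merges: 7/100+3/25→19/100; 3/25+4/25→7/25; 19/100+6/25→43/100; 7/25+29/100→57/100; 43/100+57/100→1. L = 247/100 ≈ 2.4700.
L − H = 2.4700 − 2.4377 = 0.032 bits.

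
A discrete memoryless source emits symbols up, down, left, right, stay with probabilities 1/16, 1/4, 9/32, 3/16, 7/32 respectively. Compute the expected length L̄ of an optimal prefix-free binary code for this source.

Repeatedly combine the two least-probable nodes; the expected code length is the sum of the merged weights.
merge 1/16 + 3/16 → 1/4
merge 7/32 + 1/4 → 15/32
merge 1/4 + 9/32 → 17/32
merge 15/32 + 17/32 → 1
L = 1/4 + 15/32 + 17/32 + 1 = 9/4 = 2.25 bits/symbol.

2.25 bits/symbol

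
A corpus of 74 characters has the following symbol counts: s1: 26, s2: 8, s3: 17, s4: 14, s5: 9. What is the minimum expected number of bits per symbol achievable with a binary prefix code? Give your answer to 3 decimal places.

2.230 bits/symbol

Probabilities are the counts divided by 74.
Repeatedly combine the two least-probable nodes; the expected code length is the sum of the merged weights.
merge 4/37 + 9/74 → 17/74
merge 7/37 + 17/74 → 31/74
merge 17/74 + 13/37 → 43/74
merge 31/74 + 43/74 → 1
L = 17/74 + 31/74 + 43/74 + 1 = 165/74 ≈ 2.230 bits/symbol.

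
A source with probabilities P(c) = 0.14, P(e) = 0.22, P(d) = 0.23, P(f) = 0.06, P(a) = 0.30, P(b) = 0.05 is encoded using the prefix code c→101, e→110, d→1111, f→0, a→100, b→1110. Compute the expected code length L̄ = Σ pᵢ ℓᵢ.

L̄ = Σ pᵢ·ℓᵢ = 0.14·3 + 0.22·3 + 0.23·4 + 0.06·1 + 0.30·3 + 0.05·4 = 3.16 bits/symbol.

3.16 bits/symbol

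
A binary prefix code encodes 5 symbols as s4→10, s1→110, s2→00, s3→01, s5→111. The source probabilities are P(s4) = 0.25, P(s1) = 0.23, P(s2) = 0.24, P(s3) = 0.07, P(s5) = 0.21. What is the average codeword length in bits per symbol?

L̄ = Σ pᵢ·ℓᵢ = 0.25·2 + 0.23·3 + 0.24·2 + 0.07·2 + 0.21·3 = 2.44 bits/symbol.

2.44 bits/symbol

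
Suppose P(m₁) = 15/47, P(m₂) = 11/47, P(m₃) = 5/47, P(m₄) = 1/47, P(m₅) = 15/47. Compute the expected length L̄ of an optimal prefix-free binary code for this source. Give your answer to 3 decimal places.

Repeatedly combine the two least-probable nodes; the expected code length is the sum of the merged weights.
merge 1/47 + 5/47 → 6/47
merge 6/47 + 11/47 → 17/47
merge 15/47 + 15/47 → 30/47
merge 17/47 + 30/47 → 1
L = 6/47 + 17/47 + 30/47 + 1 = 100/47 ≈ 2.128 bits/symbol.

2.128 bits/symbol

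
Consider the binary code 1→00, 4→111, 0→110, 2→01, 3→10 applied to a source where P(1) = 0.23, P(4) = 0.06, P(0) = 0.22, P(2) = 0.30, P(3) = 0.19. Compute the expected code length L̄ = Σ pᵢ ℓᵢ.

L̄ = Σ pᵢ·ℓᵢ = 0.23·2 + 0.06·3 + 0.22·3 + 0.30·2 + 0.19·2 = 2.28 bits/symbol.

2.28 bits/symbol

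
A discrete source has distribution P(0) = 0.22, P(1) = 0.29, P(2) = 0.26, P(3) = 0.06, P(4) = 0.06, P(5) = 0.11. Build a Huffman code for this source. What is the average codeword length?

Repeatedly combine the two least-probable nodes; the expected code length is the sum of the merged weights.
merge 3/50 + 3/50 → 3/25
merge 11/100 + 3/25 → 23/100
merge 11/50 + 23/100 → 9/20
merge 13/50 + 29/100 → 11/20
merge 9/20 + 11/20 → 1
L = 3/25 + 23/100 + 9/20 + 11/20 + 1 = 47/20 = 2.35 bits/symbol.

2.35 bits/symbol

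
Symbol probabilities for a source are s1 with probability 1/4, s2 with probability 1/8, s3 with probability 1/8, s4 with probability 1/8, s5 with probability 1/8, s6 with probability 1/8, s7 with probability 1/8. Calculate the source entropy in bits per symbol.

Each probability is a power of 1/2, so log₂(1/p) is an integer.
H = Σ p·log₂(1/p) = 1/4·2 + 1/8·3 + 1/8·3 + 1/8·3 + 1/8·3 + 1/8·3 + 1/8·3 = 2.75 bits.

2.75 bits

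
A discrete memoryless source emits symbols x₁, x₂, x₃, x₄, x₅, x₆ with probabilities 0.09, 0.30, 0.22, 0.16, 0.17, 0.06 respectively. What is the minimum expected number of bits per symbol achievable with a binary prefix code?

Repeatedly combine the two least-probable nodes; the expected code length is the sum of the merged weights.
merge 3/50 + 9/100 → 3/20
merge 3/20 + 4/25 → 31/100
merge 17/100 + 11/50 → 39/100
merge 3/10 + 31/100 → 61/100
merge 39/100 + 61/100 → 1
L = 3/20 + 31/100 + 39/100 + 61/100 + 1 = 123/50 = 2.46 bits/symbol.

2.46 bits/symbol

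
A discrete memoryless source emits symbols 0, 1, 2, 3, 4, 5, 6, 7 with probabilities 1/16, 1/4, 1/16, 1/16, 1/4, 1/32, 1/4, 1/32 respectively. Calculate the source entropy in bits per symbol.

2.5625 bits

Each probability is a power of 1/2, so log₂(1/p) is an integer.
H = Σ p·log₂(1/p) = 1/16·4 + 1/4·2 + 1/16·4 + 1/16·4 + 1/4·2 + 1/32·5 + 1/4·2 + 1/32·5 = 2.5625 bits.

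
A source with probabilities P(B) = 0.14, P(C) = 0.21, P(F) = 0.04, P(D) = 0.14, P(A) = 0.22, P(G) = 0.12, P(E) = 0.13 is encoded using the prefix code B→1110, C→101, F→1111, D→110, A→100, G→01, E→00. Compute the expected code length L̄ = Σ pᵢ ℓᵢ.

L̄ = Σ pᵢ·ℓᵢ = 0.14·4 + 0.21·3 + 0.04·4 + 0.14·3 + 0.22·3 + 0.12·2 + 0.13·2 = 2.93 bits/symbol.

2.93 bits/symbol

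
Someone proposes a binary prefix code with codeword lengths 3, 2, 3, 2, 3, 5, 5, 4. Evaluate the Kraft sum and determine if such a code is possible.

1; yes

With common denominator 2^5 = 32: Σ 2^(−ℓᵢ) = 4/32 + 8/32 + 4/32 + 8/32 + 4/32 + 1/32 + 1/32 + 2/32 = 32/32 = 1.
Kraft's inequality requires Σ ≤ 1; here Σ = 1 ≤ 1, so such a prefix code exists.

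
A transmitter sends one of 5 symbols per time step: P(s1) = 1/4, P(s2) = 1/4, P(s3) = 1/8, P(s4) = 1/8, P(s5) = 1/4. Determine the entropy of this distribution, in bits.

2.25 bits

Each probability is a power of 1/2, so log₂(1/p) is an integer.
H = Σ p·log₂(1/p) = 1/4·2 + 1/4·2 + 1/8·3 + 1/8·3 + 1/4·2 = 2.25 bits.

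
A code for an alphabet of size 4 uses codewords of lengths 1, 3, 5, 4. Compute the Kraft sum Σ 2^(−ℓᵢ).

With common denominator 2^5 = 32: Σ 2^(−ℓᵢ) = 16/32 + 4/32 + 1/32 + 2/32 = 23/32 = 0.71875.

0.71875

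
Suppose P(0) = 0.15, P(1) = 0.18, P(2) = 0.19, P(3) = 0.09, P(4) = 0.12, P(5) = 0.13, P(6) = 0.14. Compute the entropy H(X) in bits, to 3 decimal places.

2.771 bits

H = −Σ pᵢ log₂ pᵢ.
−0.15·log₂(0.15) = 0.4105
−0.18·log₂(0.18) = 0.4453
−0.19·log₂(0.19) = 0.4552
−0.09·log₂(0.09) = 0.3127
−0.12·log₂(0.12) = 0.3671
−0.13·log₂(0.13) = 0.3826
−0.14·log₂(0.14) = 0.3971
Sum ≈ 2.7706 → 2.771 bits.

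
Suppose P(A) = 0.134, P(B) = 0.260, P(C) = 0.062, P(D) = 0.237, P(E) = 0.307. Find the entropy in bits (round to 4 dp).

2.1579 bits

H = −Σ pᵢ log₂ pᵢ.
−0.134·log₂(0.134) = 0.3886
−0.260·log₂(0.260) = 0.5053
−0.062·log₂(0.062) = 0.2487
−0.237·log₂(0.237) = 0.4923
−0.307·log₂(0.307) = 0.5230
Sum ≈ 2.1579 → 2.1579 bits.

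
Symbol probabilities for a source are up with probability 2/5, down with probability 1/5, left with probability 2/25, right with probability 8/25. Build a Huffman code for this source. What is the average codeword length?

Repeatedly combine the two least-probable nodes; the expected code length is the sum of the merged weights.
merge 2/25 + 1/5 → 7/25
merge 7/25 + 8/25 → 3/5
merge 2/5 + 3/5 → 1
L = 7/25 + 3/5 + 1 = 47/25 = 1.88 bits/symbol.

1.88 bits/symbol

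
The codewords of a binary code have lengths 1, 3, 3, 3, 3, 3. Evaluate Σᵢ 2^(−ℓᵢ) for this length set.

1.125

With common denominator 2^3 = 8: Σ 2^(−ℓᵢ) = 4/8 + 1/8 + 1/8 + 1/8 + 1/8 + 1/8 = 9/8 = 1.125.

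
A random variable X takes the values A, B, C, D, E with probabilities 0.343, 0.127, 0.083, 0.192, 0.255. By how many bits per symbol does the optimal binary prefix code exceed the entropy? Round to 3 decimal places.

Entropy H = −Σ p log₂ p ≈ 2.1655 bits.
Huffman merges: 83/1000+127/1000→21/100; 24/125+21/100→201/500; 51/200+343/1000→299/500; 201/500+299/500→1. L = 221/100 ≈ 2.2100.
L − H = 2.2100 − 2.1655 = 0.045 bits.

0.045 bits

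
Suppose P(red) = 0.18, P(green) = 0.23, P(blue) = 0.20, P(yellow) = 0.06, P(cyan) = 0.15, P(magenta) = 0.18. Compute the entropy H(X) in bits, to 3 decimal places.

2.497 bits

H = −Σ pᵢ log₂ pᵢ.
−0.18·log₂(0.18) = 0.4453
−0.23·log₂(0.23) = 0.4877
−0.20·log₂(0.20) = 0.4644
−0.06·log₂(0.06) = 0.2435
−0.15·log₂(0.15) = 0.4105
−0.18·log₂(0.18) = 0.4453
Sum ≈ 2.4967 → 2.497 bits.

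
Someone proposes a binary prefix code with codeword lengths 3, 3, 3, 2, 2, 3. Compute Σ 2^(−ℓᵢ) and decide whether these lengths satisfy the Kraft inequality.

With common denominator 2^3 = 8: Σ 2^(−ℓᵢ) = 1/8 + 1/8 + 1/8 + 2/8 + 2/8 + 1/8 = 8/8 = 1.
Kraft's inequality requires Σ ≤ 1; here Σ = 1 ≤ 1, so such a prefix code exists.

1; yes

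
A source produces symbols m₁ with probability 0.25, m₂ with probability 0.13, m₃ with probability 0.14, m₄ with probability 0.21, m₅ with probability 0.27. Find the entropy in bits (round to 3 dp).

H = −Σ pᵢ log₂ pᵢ.
−0.25·log₂(0.25) = 0.5000
−0.13·log₂(0.13) = 0.3826
−0.14·log₂(0.14) = 0.3971
−0.21·log₂(0.21) = 0.4728
−0.27·log₂(0.27) = 0.5100
Sum ≈ 2.2626 → 2.263 bits.

2.263 bits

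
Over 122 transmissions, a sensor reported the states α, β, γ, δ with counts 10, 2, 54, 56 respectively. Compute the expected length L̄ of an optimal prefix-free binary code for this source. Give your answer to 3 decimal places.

1.639 bits/symbol

Probabilities are the counts divided by 122.
Repeatedly combine the two least-probable nodes; the expected code length is the sum of the merged weights.
merge 1/61 + 5/61 → 6/61
merge 6/61 + 27/61 → 33/61
merge 28/61 + 33/61 → 1
L = 6/61 + 33/61 + 1 = 100/61 ≈ 1.639 bits/symbol.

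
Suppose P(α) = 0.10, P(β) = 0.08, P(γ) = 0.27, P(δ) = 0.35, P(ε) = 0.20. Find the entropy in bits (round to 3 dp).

2.128 bits

H = −Σ pᵢ log₂ pᵢ.
−0.10·log₂(0.10) = 0.3322
−0.08·log₂(0.08) = 0.2915
−0.27·log₂(0.27) = 0.5100
−0.35·log₂(0.35) = 0.5301
−0.20·log₂(0.20) = 0.4644
Sum ≈ 2.1282 → 2.128 bits.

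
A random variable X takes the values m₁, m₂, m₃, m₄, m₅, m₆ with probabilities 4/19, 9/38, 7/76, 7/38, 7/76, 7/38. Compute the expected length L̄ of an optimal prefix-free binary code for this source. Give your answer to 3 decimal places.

2.553 bits/symbol

Repeatedly combine the two least-probable nodes; the expected code length is the sum of the merged weights.
merge 7/76 + 7/76 → 7/38
merge 7/38 + 7/38 → 7/19
merge 7/38 + 4/19 → 15/38
merge 9/38 + 7/19 → 23/38
merge 15/38 + 23/38 → 1
L = 7/38 + 7/19 + 15/38 + 23/38 + 1 = 97/38 ≈ 2.553 bits/symbol.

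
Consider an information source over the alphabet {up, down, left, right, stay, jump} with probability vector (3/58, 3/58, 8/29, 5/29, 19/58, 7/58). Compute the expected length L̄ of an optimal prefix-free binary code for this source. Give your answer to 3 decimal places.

2.328 bits/symbol

Repeatedly combine the two least-probable nodes; the expected code length is the sum of the merged weights.
merge 3/58 + 3/58 → 3/29
merge 3/29 + 7/58 → 13/58
merge 5/29 + 13/58 → 23/58
merge 8/29 + 19/58 → 35/58
merge 23/58 + 35/58 → 1
L = 3/29 + 13/58 + 23/58 + 35/58 + 1 = 135/58 ≈ 2.328 bits/symbol.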